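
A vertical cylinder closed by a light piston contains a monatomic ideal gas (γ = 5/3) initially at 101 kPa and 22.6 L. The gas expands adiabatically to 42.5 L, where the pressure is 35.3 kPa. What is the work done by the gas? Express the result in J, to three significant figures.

Adiabatic: W = (P₁V₁ − P₂V₂)/(γ − 1) with γ = 5/3.
P₁V₁ = 2283 J, P₂V₂ = 1500 J.
W = (2283 − 1500) / 0.6667 = 1174 J.

W ≈ 1170 J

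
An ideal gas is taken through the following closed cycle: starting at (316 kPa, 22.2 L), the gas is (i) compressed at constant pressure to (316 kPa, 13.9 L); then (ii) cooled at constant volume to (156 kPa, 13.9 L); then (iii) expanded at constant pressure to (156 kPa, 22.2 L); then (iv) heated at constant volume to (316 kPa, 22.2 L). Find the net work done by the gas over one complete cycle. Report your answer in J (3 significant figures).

Constant-volume legs do no work.
W(i) = (316)(13.9 − 22.2) = -2623 J; W(iii) = (156)(22.2 − 13.9) = 1295 J.
W_net = -2623 + 1295 = -1328 J (the counter-clockwise enclosed area).

W_net ≈ -1330 J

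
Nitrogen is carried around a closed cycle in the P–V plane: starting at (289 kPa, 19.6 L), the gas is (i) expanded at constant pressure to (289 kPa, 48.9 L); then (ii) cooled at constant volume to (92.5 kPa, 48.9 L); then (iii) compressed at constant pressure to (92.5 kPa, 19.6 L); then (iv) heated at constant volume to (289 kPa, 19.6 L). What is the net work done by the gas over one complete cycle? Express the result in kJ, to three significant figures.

Constant-volume legs do no work.
W(i) = (289)(48.9 − 19.6) = 8468 J; W(iii) = (92.5)(19.6 − 48.9) = -2710 J.
W_net = 8468 − 2710 = 5757 J (the clockwise enclosed area).

W_net ≈ 5.76 kJ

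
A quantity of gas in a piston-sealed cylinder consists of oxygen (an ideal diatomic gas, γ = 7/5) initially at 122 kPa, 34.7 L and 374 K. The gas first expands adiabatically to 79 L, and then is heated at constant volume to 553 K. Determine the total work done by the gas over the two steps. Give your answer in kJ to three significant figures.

Step 1 (adiabatic): W = (P₁V₁ − P₂V₂)/(γ−1) = (4233 − 3046)/0.4 = 2968 J.
Step 2 (isochoric): W = 0 (constant volume).
W_total = 2968 + 0 = 2968 J.

W_total ≈ 2.97 kJ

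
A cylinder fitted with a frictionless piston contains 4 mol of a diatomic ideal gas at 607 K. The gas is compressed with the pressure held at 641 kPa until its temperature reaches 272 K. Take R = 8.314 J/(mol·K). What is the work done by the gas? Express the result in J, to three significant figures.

Isobaric: W = P ΔV = nR ΔT.
W = (4)(8.314)(272 − 607) = -11141 J.

W ≈ -11100 J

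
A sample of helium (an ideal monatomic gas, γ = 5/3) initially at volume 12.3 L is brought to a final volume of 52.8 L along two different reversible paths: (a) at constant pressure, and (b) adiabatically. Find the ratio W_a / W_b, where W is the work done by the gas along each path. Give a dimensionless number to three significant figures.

W_a / W_b ≈ 3.53

Path (a) isobaric: W = P₁(V₂ − V₁) → W_a/(P₁V₁) = 3.293.
Path (b) adiabatic: W = P₁V₁(1 − (V₁/V₂)^(γ−1))/(γ−1) → W_b/(P₁V₁) = 0.9321.
W_a / W_b = 3.293 / 0.9321 = 3.533.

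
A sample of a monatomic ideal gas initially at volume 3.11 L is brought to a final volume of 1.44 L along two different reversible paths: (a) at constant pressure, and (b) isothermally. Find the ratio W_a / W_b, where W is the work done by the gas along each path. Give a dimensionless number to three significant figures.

W_a / W_b ≈ 0.697

Path (a) isobaric: W = P₁(V₂ − V₁) → W_a/(P₁V₁) = -0.537.
Path (b) isothermal: W = P₁V₁ ln(V₂/V₁) → W_b/(P₁V₁) = -0.77.
W_a / W_b = -0.537 / -0.77 = 0.6974.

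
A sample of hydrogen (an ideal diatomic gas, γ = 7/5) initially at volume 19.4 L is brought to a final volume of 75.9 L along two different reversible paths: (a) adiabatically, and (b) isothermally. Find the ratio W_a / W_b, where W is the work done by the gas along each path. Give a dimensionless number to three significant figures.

Path (a) adiabatic: W = P₁V₁(1 − (V₁/V₂)^(γ−1))/(γ−1) → W_a/(P₁V₁) = 1.051.
Path (b) isothermal: W = P₁V₁ ln(V₂/V₁) → W_b/(P₁V₁) = 1.364.
W_a / W_b = 1.051 / 1.364 = 0.7707.

W_a / W_b ≈ 0.771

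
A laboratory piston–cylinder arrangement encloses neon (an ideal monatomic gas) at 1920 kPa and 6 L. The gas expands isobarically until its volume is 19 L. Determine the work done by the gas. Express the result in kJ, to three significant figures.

Isobaric: W = P ΔV.
W = (1920 kPa)(19 − 6 L) = (1920)(13) = 24960 J.

W ≈ 25.0 kJ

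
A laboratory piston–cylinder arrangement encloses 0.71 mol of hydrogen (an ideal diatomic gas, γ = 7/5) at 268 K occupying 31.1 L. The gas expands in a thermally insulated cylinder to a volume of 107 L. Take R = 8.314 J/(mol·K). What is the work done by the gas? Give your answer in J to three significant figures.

Adiabatic: TV^(γ−1) = const with γ = 7/5.
T₂ = T₁ (V₁/V₂)^(γ−1) = 268 × (31.1/107)^0.4 = 268 × 0.61 = 163.5 K.
W_by = nCᵥ(T₁ − T₂) = (0.71)(20.79)(268 − 163.5) = 1542 J.

W ≈ 1540 J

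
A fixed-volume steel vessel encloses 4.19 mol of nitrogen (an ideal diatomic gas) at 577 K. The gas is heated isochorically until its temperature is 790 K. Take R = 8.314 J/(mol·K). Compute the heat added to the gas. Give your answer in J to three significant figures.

Constant volume ⇒ W = 0, so Q = ΔU = nCᵥΔT with Cᵥ = 5R/2 = 20.79 J/(mol·K).
ΔU = (4.19)(20.79)(790 − 577) = 18550 J.

Q ≈ 18500 J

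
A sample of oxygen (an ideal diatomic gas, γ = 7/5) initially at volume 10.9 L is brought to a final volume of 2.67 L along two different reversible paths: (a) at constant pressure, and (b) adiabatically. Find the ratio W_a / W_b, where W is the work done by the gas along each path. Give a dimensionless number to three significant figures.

W_a / W_b ≈ 0.400

Path (a) isobaric: W = P₁(V₂ − V₁) → W_a/(P₁V₁) = -0.755.
Path (b) adiabatic: W = P₁V₁(1 − (V₁/V₂)^(γ−1))/(γ−1) → W_b/(P₁V₁) = -1.888.
W_a / W_b = -0.755 / -1.888 = 0.3998.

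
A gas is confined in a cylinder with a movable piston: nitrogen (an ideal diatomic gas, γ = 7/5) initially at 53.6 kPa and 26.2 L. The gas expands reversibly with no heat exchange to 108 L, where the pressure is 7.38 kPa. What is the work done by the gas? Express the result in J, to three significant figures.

Adiabatic: W = (P₁V₁ − P₂V₂)/(γ − 1) with γ = 7/5.
P₁V₁ = 1404 J, P₂V₂ = 797 J.
W = (1404 − 797) / 0.4 = 1518 J.

W ≈ 1520 J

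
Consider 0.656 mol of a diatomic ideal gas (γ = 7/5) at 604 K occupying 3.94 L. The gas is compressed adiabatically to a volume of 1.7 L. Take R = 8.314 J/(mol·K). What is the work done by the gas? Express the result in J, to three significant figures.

Adiabatic: TV^(γ−1) = const with γ = 7/5.
T₂ = T₁ (V₁/V₂)^(γ−1) = 604 × (3.94/1.7)^0.4 = 604 × 1.4 = 845.4 K.
W_by = nCᵥ(T₁ − T₂) = (0.656)(20.79)(604 − 845.4) = -3291 J.

W ≈ -3290 J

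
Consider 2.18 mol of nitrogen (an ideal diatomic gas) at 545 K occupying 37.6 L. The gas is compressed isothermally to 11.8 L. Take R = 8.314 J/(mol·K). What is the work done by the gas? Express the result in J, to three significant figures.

Isothermal: W = nRT ln(V₂/V₁).
W = (2.18)(8.314)(545) × ln(11.8/37.6)
  = 9878 × -1.159
W_by_gas = -11448 J.

W ≈ -11400 J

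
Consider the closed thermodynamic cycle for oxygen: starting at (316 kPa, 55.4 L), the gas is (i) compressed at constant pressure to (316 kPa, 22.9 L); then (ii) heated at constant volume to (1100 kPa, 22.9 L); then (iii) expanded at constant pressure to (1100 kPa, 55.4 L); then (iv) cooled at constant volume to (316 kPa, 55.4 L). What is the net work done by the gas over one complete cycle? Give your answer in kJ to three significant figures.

Constant-volume legs do no work.
W(i) = (316)(22.9 − 55.4) = -10270 J; W(iii) = (1100)(55.4 − 22.9) = 35750 J.
W_net = -10270 + 35750 = 25480 J (the clockwise enclosed area).

W_net ≈ 25.5 kJ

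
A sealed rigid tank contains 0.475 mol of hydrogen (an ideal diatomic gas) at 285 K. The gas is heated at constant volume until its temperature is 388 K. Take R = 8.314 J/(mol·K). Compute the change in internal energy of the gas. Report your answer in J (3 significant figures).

ΔU ≈ 1020 J

Constant volume ⇒ W = 0, so Q = ΔU = nCᵥΔT with Cᵥ = 5R/2 = 20.79 J/(mol·K).
ΔU = (0.475)(20.79)(388 − 285) = 1017 J.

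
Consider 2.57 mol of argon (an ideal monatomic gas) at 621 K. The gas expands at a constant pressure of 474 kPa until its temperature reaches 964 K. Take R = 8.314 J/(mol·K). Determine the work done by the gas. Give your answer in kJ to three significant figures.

Isobaric: W = P ΔV = nR ΔT.
W = (2.57)(8.314)(964 − 621) = 7329 J.

W ≈ 7.33 kJ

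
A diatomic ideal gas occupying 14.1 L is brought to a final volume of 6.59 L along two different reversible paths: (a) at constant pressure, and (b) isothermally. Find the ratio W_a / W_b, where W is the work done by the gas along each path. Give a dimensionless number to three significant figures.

W_a / W_b ≈ 0.700

Path (a) isobaric: W = P₁(V₂ − V₁) → W_a/(P₁V₁) = -0.5326.
Path (b) isothermal: W = P₁V₁ ln(V₂/V₁) → W_b/(P₁V₁) = -0.7606.
W_a / W_b = -0.5326 / -0.7606 = 0.7002.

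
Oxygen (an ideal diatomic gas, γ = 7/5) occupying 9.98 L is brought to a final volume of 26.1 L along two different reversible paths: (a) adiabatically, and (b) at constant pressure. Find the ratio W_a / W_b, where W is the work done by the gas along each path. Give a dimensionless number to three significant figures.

W_a / W_b ≈ 0.494

Path (a) adiabatic: W = P₁V₁(1 − (V₁/V₂)^(γ−1))/(γ−1) → W_a/(P₁V₁) = 0.7981.
Path (b) isobaric: W = P₁(V₂ − V₁) → W_b/(P₁V₁) = 1.615.
W_a / W_b = 0.7981 / 1.615 = 0.4941.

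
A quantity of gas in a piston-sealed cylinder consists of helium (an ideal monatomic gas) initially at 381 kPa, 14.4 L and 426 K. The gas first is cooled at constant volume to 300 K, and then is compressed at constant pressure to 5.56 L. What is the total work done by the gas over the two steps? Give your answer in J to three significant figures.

Step 1 (isochoric): W = 0 (constant volume).
After step 1: P = 268.3 kPa (V unchanged).
Step 2 (isobaric): W = PΔV = (268.3 kPa)(5.56 − 14.4 L) = -2372 J.
W_total = 0 − 2372 = -2372 J.

W_total ≈ -2370 J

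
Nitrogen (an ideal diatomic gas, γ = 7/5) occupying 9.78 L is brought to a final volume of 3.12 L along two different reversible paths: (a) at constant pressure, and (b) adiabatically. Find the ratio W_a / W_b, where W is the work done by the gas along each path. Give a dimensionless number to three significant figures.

Path (a) isobaric: W = P₁(V₂ − V₁) → W_a/(P₁V₁) = -0.681.
Path (b) adiabatic: W = P₁V₁(1 − (V₁/V₂)^(γ−1))/(γ−1) → W_b/(P₁V₁) = -1.448.
W_a / W_b = -0.681 / -1.448 = 0.4702.

W_a / W_b ≈ 0.470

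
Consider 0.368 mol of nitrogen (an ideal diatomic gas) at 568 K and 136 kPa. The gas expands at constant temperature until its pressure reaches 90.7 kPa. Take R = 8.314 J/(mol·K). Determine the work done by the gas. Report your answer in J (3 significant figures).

Isothermal process: W = nRT ln(V₂/V₁) = nRT ln(P₁/P₂).
W = (0.368)(8.314)(568) × ln(136/90.7)
  = 1738 × ln(1.499) = 1738 × 0.4051
W_by_gas = 704 J.

W ≈ 704 J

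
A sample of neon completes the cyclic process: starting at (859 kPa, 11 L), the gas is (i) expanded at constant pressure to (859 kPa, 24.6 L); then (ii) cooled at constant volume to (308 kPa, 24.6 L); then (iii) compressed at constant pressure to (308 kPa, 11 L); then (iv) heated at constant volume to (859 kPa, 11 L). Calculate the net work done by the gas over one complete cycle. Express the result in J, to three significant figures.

W_net ≈ 7490 J

Constant-volume legs do no work.
W(i) = (859)(24.6 − 11) = 11682 J; W(iii) = (308)(11 − 24.6) = -4189 J.
W_net = 11682 − 4189 = 7494 J (the clockwise enclosed area).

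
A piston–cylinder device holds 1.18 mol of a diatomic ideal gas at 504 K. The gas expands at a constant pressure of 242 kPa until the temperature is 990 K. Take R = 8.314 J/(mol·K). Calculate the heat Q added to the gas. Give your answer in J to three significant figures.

Q ≈ 16700 J

Isobaric: W = nRΔT = (1.18)(8.314)(486) = 4768 J.
ΔU = nCᵥΔT with Cᵥ = 5R/2: ΔU = (1.18)(20.79)(486) = 11920 J.
Q = ΔU + W = 11920 + 4768 = 16688 J.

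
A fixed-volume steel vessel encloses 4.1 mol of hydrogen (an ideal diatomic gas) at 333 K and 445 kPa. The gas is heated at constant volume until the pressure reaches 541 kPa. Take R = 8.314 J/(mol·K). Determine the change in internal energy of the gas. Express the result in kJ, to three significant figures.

ΔU ≈ 6.12 kJ

Constant volume ⇒ W = 0, so Q = ΔU = nCᵥΔT with Cᵥ = 5R/2 = 20.79 J/(mol·K).
At constant V, T₂/T₁ = P₂/P₁ ⇒ ΔT = T₁(P₂/P₁ − 1) = 333·(541/445 − 1) = 71.84 K.
ΔU = (4.1)(20.79)(71.84) = 6122 J.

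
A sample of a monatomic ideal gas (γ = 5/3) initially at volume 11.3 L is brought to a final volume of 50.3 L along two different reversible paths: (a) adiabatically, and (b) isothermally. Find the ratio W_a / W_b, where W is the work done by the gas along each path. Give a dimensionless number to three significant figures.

W_a / W_b ≈ 0.633

Path (a) adiabatic: W = P₁V₁(1 − (V₁/V₂)^(γ−1))/(γ−1) → W_a/(P₁V₁) = 0.9457.
Path (b) isothermal: W = P₁V₁ ln(V₂/V₁) → W_b/(P₁V₁) = 1.493.
W_a / W_b = 0.9457 / 1.493 = 0.6333.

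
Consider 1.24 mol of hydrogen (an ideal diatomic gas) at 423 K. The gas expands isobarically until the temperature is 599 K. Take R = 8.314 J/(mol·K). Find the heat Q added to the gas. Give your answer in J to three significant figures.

Isobaric: W = nRΔT = (1.24)(8.314)(176) = 1814 J.
ΔU = nCᵥΔT with Cᵥ = 5R/2: ΔU = (1.24)(20.79)(176) = 4536 J.
Q = ΔU + W = 4536 + 1814 = 6351 J.

Q ≈ 6350 J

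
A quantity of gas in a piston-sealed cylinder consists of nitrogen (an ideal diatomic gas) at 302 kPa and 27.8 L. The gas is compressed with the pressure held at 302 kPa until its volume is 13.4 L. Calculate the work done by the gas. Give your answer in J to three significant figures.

W ≈ -4350 J

Isobaric: W = P ΔV.
W = (302 kPa)(13.4 − 27.8 L) = (302)(-14.4) = -4349 J.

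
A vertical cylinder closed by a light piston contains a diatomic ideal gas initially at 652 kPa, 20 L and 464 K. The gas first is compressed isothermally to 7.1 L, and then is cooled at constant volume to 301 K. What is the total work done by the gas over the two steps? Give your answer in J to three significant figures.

W_total ≈ -13500 J

Step 1 (isothermal): W = P₁V₁ ln(V₂/V₁) = (13040) ln(7.1/20) = -13505 J.
Step 2 (isochoric): W = 0 (constant volume).
W_total = -13505 + 0 = -13505 J.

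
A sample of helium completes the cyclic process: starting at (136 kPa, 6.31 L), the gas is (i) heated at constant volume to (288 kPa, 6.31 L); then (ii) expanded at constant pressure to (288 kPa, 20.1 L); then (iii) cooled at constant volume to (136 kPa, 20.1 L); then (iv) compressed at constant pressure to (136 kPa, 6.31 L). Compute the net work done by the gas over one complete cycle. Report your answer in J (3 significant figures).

Constant-volume legs do no work.
W(ii) = (288)(20.1 − 6.31) = 3972 J; W(iv) = (136)(6.31 − 20.1) = -1875 J.
W_net = 3972 − 1875 = 2096 J (the clockwise enclosed area).

W_net ≈ 2100 J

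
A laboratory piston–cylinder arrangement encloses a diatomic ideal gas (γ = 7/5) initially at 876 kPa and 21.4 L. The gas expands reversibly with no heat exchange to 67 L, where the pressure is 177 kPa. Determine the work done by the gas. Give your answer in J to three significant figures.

Adiabatic: W = (P₁V₁ − P₂V₂)/(γ − 1) with γ = 7/5.
P₁V₁ = 18746 J, P₂V₂ = 11859 J.
W = (18746 − 11859) / 0.4 = 17218 J.

W ≈ 17200 J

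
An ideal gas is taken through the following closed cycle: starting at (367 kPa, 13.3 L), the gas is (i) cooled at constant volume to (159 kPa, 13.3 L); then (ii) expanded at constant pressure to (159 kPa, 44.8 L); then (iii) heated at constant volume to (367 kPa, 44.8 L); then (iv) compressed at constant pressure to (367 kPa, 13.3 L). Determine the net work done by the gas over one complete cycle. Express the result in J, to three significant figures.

W_net ≈ -6550 J

Constant-volume legs do no work.
W(ii) = (159)(44.8 − 13.3) = 5008 J; W(iv) = (367)(13.3 − 44.8) = -11560 J.
W_net = 5008 − 11560 = -6552 J (the counter-clockwise enclosed area).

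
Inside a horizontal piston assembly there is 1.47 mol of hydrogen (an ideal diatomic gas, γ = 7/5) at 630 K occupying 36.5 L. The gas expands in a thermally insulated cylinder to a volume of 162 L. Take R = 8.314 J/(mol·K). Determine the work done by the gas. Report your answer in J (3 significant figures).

Adiabatic: TV^(γ−1) = const with γ = 7/5.
T₂ = T₁ (V₁/V₂)^(γ−1) = 630 × (36.5/162)^0.4 = 630 × 0.5509 = 347.1 K.
W_by = nCᵥ(T₁ − T₂) = (1.47)(20.79)(630 − 347.1) = 8644 J.

W ≈ 8640 J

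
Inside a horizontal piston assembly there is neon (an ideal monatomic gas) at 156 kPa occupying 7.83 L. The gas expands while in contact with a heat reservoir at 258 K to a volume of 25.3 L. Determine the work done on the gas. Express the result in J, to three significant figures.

Isothermal: W = nRT ln(V₂/V₁) = P₁V₁ ln(V₂/V₁).
P₁V₁ = (156 kPa)(7.83 L) = 1221 J.
W = 1221 × ln(25.3/7.83) = 1221 × 1.173
W_by_gas = 1433 J; work on gas = −W_by = -1433 J.

W ≈ -1430 J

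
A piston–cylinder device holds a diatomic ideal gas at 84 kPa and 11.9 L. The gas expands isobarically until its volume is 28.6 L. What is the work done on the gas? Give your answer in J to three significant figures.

W ≈ -1400 J

Isobaric: W = P ΔV.
W = (84 kPa)(28.6 − 11.9 L) = (84)(16.7) = 1403 J.
Work on gas = −W_by = -1403 J.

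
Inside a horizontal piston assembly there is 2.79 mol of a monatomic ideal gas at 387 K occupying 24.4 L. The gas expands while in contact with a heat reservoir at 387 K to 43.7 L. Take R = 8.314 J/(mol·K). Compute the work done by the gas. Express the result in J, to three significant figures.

Isothermal: W = nRT ln(V₂/V₁).
W = (2.79)(8.314)(387) × ln(43.7/24.4)
  = 8977 × 0.5828
W_by_gas = 5231 J.

W ≈ 5230 J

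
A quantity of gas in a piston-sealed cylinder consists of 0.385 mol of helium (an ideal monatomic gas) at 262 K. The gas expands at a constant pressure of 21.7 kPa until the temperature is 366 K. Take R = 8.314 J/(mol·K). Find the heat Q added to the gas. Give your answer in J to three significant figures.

Isobaric: W = nRΔT = (0.385)(8.314)(104) = 332.9 J.
ΔU = nCᵥΔT with Cᵥ = 3R/2: ΔU = (0.385)(12.47)(104) = 499.3 J.
Q = ΔU + W = 499.3 + 332.9 = 832.2 J.

Q ≈ 832 J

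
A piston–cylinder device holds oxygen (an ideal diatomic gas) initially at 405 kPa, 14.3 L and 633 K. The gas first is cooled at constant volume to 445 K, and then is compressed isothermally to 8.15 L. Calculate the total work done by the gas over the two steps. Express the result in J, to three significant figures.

Step 1 (isochoric): W = 0 (constant volume).
After step 1: P = 284.7 kPa (V unchanged).
Step 2 (isothermal): W = P₁V₁ ln(V₂/V₁) = (4071) ln(8.15/14.3) = -2289 J.
W_total = 0 − 2289 = -2289 J.

W_total ≈ -2290 J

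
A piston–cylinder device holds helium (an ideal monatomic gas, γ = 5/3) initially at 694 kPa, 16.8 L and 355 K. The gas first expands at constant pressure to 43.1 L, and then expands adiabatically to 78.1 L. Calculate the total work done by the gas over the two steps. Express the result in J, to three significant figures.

Step 1 (isobaric): W = PΔV = (694 kPa)(43.1 − 16.8 L) = 18252 J.
After step 1: P = 694 kPa, V = 43.1 L, T = 910.7 K.
Step 2 (adiabatic): W = (P₁V₁ − P₂V₂)/(γ−1) = (29911 − 20124)/0.667 = 14681 J.
W_total = 18252 + 14681 = 32933 J.

W_total ≈ 32900 J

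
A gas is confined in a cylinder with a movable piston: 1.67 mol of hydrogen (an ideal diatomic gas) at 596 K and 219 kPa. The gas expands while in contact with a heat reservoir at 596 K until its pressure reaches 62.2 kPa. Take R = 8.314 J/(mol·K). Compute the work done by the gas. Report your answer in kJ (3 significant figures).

W ≈ 10.4 kJ

Isothermal process: W = nRT ln(V₂/V₁) = nRT ln(P₁/P₂).
W = (1.67)(8.314)(596) × ln(219/62.2)
  = 8275 × ln(3.521) = 8275 × 1.259
W_by_gas = 10416 J.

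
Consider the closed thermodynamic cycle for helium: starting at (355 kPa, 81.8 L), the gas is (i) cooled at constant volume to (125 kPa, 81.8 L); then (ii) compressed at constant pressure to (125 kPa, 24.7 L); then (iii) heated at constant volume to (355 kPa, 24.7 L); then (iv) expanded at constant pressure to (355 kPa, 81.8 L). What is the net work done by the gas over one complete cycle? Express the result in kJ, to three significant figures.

Constant-volume legs do no work.
W(ii) = (125)(24.7 − 81.8) = -7137 J; W(iv) = (355)(81.8 − 24.7) = 20270 J.
W_net = -7137 + 20270 = 13133 J (the clockwise enclosed area).

W_net ≈ 13.1 kJ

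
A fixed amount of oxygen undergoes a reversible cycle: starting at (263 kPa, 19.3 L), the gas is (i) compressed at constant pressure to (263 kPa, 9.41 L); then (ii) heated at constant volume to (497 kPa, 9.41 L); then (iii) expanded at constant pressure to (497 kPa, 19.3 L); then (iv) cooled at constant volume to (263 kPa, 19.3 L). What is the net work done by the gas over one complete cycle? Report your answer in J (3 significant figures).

W_net ≈ 2310 J

Constant-volume legs do no work.
W(i) = (263)(9.41 − 19.3) = -2601 J; W(iii) = (497)(19.3 − 9.41) = 4915 J.
W_net = -2601 + 4915 = 2314 J (the clockwise enclosed area).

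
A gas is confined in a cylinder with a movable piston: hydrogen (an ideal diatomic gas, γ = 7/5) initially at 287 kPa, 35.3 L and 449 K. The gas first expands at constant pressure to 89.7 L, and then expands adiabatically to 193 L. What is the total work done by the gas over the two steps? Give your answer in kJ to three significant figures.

Step 1 (isobaric): W = PΔV = (287 kPa)(89.7 − 35.3 L) = 15613 J.
After step 1: P = 287 kPa, V = 89.7 L, T = 1141 K.
Step 2 (adiabatic): W = (P₁V₁ − P₂V₂)/(γ−1) = (25744 − 18948)/0.4 = 16989 J.
W_total = 15613 + 16989 = 32602 J.

W_total ≈ 32.6 kJ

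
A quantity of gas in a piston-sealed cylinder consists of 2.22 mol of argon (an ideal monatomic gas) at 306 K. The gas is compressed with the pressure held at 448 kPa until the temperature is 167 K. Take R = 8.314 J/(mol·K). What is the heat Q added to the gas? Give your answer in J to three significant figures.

Q ≈ -6410 J

Isobaric: W = nRΔT = (2.22)(8.314)(-139) = -2566 J.
ΔU = nCᵥΔT with Cᵥ = 3R/2: ΔU = (2.22)(12.47)(-139) = -3848 J.
Q = ΔU + W = -3848 − 2566 = -6414 J.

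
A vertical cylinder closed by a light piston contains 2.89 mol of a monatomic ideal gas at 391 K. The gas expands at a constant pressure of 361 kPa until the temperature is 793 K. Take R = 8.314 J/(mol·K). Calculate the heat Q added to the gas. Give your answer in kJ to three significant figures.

Isobaric: W = nRΔT = (2.89)(8.314)(402) = 9659 J.
ΔU = nCᵥΔT with Cᵥ = 3R/2: ΔU = (2.89)(12.47)(402) = 14489 J.
Q = ΔU + W = 14489 + 9659 = 24148 J.

Q ≈ 24.1 kJ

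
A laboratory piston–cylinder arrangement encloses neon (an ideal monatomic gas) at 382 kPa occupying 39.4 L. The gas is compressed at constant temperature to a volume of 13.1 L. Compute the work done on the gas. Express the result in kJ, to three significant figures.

W ≈ 16.6 kJ

Isothermal: W = nRT ln(V₂/V₁) = P₁V₁ ln(V₂/V₁).
P₁V₁ = (382 kPa)(39.4 L) = 15051 J.
W = 15051 × ln(13.1/39.4) = 15051 × -1.101
W_by_gas = -16573 J; work on gas = −W_by = 16573 J.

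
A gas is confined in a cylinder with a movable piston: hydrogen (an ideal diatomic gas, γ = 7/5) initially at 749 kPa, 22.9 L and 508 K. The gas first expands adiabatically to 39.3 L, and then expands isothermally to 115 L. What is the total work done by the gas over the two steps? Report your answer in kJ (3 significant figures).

Step 1 (adiabatic): W = (P₁V₁ − P₂V₂)/(γ−1) = (17152 − 13820)/0.4 = 8331 J.
After step 1: P = 351.6 kPa, V = 39.3 L, T = 409.3 K.
Step 2 (isothermal): W = P₁V₁ ln(V₂/V₁) = (13820) ln(115/39.3) = 14838 J.
W_total = 8331 + 14838 = 23170 J.

W_total ≈ 23.2 kJ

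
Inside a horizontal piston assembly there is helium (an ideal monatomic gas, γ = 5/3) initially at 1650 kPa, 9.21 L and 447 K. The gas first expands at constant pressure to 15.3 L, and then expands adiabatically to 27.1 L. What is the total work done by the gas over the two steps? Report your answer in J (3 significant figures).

Step 1 (isobaric): W = PΔV = (1650 kPa)(15.3 − 9.21 L) = 10048 J.
After step 1: P = 1650 kPa, V = 15.3 L, T = 742.6 K.
Step 2 (adiabatic): W = (P₁V₁ − P₂V₂)/(γ−1) = (25245 − 17245)/0.667 = 12000 J.
W_total = 10048 + 12000 = 22049 J.

W_total ≈ 22000 J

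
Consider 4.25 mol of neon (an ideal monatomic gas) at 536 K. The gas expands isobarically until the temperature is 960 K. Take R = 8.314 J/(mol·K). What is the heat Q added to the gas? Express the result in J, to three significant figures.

Q ≈ 37500 J

Isobaric: W = nRΔT = (4.25)(8.314)(424) = 14982 J.
ΔU = nCᵥΔT with Cᵥ = 3R/2: ΔU = (4.25)(12.47)(424) = 22473 J.
Q = ΔU + W = 22473 + 14982 = 37455 J.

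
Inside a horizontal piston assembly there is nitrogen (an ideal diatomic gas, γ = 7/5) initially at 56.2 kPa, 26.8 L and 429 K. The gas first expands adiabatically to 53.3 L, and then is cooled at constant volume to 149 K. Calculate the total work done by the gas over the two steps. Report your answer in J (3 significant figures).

Step 1 (adiabatic): W = (P₁V₁ − P₂V₂)/(γ−1) = (1506 − 1144)/0.4 = 905.3 J.
Step 2 (isochoric): W = 0 (constant volume).
W_total = 905.3 + 0 = 905.3 J.

W_total ≈ 905 J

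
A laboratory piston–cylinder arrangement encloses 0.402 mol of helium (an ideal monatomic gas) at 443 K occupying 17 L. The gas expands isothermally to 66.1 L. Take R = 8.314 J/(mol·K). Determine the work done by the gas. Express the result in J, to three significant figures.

Isothermal: W = nRT ln(V₂/V₁).
W = (0.402)(8.314)(443) × ln(66.1/17)
  = 1481 × 1.358
W_by_gas = 2011 J.

W ≈ 2010 J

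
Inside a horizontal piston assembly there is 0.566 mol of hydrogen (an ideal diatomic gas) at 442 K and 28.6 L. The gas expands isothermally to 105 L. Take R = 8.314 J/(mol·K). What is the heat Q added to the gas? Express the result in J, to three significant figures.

Isothermal ⇒ ΔU = 0, so Q = W = nRT ln(V₂/V₁).
Q = (0.566)(8.314)(442) ln(105/28.6) = 2080 × 1.301 = 2705 J.

Q ≈ 2710 J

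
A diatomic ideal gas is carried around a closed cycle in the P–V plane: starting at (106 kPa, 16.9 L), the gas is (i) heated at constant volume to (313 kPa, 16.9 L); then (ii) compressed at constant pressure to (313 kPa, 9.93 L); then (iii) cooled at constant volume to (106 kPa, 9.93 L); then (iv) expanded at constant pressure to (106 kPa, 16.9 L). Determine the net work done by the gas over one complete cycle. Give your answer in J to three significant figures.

Constant-volume legs do no work.
W(ii) = (313)(9.93 − 16.9) = -2182 J; W(iv) = (106)(16.9 − 9.93) = 738.8 J.
W_net = -2182 + 738.8 = -1443 J (the counter-clockwise enclosed area).

W_net ≈ -1440 J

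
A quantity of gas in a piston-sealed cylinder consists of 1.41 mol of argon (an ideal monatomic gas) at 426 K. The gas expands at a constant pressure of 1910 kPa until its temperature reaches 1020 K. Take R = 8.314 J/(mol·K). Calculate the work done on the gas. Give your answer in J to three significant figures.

Isobaric: W = P ΔV = nR ΔT.
W = (1.41)(8.314)(1020 − 426) = 6963 J.
Work on gas = −W_by = -6963 J.

W ≈ -6960 J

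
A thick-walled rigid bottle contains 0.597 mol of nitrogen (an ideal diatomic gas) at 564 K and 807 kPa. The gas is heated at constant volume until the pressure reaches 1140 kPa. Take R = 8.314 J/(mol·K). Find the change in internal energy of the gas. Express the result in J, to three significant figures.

Constant volume ⇒ W = 0, so Q = ΔU = nCᵥΔT with Cᵥ = 5R/2 = 20.79 J/(mol·K).
At constant V, T₂/T₁ = P₂/P₁ ⇒ ΔT = T₁(P₂/P₁ − 1) = 564·(1140/807 − 1) = 232.7 K.
ΔU = (0.597)(20.79)(232.7) = 2888 J.

ΔU ≈ 2890 J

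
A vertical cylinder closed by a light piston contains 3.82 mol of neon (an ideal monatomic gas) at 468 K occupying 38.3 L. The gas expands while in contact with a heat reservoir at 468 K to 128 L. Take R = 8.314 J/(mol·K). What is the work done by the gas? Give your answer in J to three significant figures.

Isothermal: W = nRT ln(V₂/V₁).
W = (3.82)(8.314)(468) × ln(128/38.3)
  = 14863 × 1.207
W_by_gas = 17934 J.

W ≈ 17900 J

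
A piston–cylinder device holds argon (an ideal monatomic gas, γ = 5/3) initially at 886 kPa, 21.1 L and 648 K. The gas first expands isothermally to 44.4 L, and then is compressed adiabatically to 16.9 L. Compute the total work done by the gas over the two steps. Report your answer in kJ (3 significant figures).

W_total ≈ -11.4 kJ

Step 1 (isothermal): W = P₁V₁ ln(V₂/V₁) = (18695) ln(44.4/21.1) = 13908 J.
After step 1: P = 421 kPa, V = 44.4 L, T = 648 K.
Step 2 (adiabatic): W = (P₁V₁ − P₂V₂)/(γ−1) = (18695 − 35594)/0.667 = -25350 J.
W_total = 13908 − 25350 = -11441 J.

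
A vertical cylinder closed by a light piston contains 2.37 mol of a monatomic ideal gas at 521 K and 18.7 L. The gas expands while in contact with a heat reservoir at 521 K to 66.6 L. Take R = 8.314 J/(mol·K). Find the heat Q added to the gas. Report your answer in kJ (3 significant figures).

Isothermal ⇒ ΔU = 0, so Q = W = nRT ln(V₂/V₁).
Q = (2.37)(8.314)(521) ln(66.6/18.7) = 10266 × 1.27 = 13040 J.

Q ≈ 13.0 kJ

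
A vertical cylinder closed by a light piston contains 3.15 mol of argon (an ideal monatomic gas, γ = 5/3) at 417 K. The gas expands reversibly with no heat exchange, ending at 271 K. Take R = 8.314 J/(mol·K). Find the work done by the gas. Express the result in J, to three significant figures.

W ≈ 5740 J

Adiabatic ⇒ Q = 0, so W_by = −ΔU = nCᵥ(T₁ − T₂).
Cᵥ = 3R/2 = 12.47 J/(mol·K).
W = (3.15)(12.47)(417 − 271) = 5735 J.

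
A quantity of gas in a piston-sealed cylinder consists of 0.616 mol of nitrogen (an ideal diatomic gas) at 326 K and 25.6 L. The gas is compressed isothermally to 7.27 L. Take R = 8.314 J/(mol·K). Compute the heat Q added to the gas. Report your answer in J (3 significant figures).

Isothermal ⇒ ΔU = 0, so Q = W = nRT ln(V₂/V₁).
Q = (0.616)(8.314)(326) ln(7.27/25.6) = 1670 × -1.259 = -2102 J.

Q ≈ -2100 J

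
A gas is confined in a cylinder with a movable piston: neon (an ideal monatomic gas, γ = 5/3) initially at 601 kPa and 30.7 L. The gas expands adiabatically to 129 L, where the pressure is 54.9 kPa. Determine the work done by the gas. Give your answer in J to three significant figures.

Adiabatic: W = (P₁V₁ − P₂V₂)/(γ − 1) with γ = 5/3.
P₁V₁ = 18451 J, P₂V₂ = 7082 J.
W = (18451 − 7082) / 0.6667 = 17053 J.

W ≈ 17100 J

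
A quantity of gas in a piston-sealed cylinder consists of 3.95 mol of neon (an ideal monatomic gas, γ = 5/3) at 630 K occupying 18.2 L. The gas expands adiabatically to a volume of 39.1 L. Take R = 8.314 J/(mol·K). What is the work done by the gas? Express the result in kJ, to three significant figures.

W ≈ 12.4 kJ

Adiabatic: TV^(γ−1) = const with γ = 5/3.
T₂ = T₁ (V₁/V₂)^(γ−1) = 630 × (18.2/39.1)^0.667 = 630 × 0.6006 = 378.4 K.
W_by = nCᵥ(T₁ − T₂) = (3.95)(12.47)(630 − 378.4) = 12395 J.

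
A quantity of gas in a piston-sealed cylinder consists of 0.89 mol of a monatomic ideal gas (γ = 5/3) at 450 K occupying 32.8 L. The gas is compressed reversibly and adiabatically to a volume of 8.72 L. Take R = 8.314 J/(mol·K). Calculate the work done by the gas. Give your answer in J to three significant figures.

W ≈ -7090 J

Adiabatic: TV^(γ−1) = const with γ = 5/3.
T₂ = T₁ (V₁/V₂)^(γ−1) = 450 × (32.8/8.72)^0.667 = 450 × 2.419 = 1088 K.
W_by = nCᵥ(T₁ − T₂) = (0.89)(12.47)(450 − 1088) = -7086 J.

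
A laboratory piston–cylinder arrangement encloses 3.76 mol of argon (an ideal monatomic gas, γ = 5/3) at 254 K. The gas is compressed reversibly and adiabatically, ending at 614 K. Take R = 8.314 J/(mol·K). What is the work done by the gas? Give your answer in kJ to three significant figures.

W ≈ -16.9 kJ

Adiabatic ⇒ Q = 0, so W_by = −ΔU = nCᵥ(T₁ − T₂).
Cᵥ = 3R/2 = 12.47 J/(mol·K).
W = (3.76)(12.47)(254 − 614) = -16881 J.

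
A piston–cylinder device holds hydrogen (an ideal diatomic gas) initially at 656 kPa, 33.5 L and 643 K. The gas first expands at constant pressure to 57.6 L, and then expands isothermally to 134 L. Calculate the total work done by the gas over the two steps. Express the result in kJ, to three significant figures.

Step 1 (isobaric): W = PΔV = (656 kPa)(57.6 − 33.5 L) = 15810 J.
After step 1: P = 656 kPa, V = 57.6 L, T = 1106 K.
Step 2 (isothermal): W = P₁V₁ ln(V₂/V₁) = (37786) ln(134/57.6) = 31903 J.
W_total = 15810 + 31903 = 47713 J.

W_total ≈ 47.7 kJ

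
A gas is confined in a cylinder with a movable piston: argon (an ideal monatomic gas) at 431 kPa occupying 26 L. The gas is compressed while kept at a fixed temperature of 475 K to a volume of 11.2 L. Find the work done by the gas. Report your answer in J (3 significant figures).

W ≈ -9440 J

Isothermal: W = nRT ln(V₂/V₁) = P₁V₁ ln(V₂/V₁).
P₁V₁ = (431 kPa)(26 L) = 11206 J.
W = 11206 × ln(11.2/26) = 11206 × -0.8422
W_by_gas = -9438 J.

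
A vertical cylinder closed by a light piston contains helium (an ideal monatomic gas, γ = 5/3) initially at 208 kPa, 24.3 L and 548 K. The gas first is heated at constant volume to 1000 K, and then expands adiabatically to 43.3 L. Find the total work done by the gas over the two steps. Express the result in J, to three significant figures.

Step 1 (isochoric): W = 0 (constant volume).
After step 1: P = 379.6 kPa (V unchanged).
Step 2 (adiabatic): W = (P₁V₁ − P₂V₂)/(γ−1) = (9223 − 6275)/0.667 = 4422 J.
W_total = 0 + 4422 = 4422 J.

W_total ≈ 4420 J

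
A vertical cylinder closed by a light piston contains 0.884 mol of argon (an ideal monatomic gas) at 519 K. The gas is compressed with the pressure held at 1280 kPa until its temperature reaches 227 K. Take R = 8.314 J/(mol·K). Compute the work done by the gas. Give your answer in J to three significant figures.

W ≈ -2150 J

Isobaric: W = P ΔV = nR ΔT.
W = (0.884)(8.314)(227 − 519) = -2146 J.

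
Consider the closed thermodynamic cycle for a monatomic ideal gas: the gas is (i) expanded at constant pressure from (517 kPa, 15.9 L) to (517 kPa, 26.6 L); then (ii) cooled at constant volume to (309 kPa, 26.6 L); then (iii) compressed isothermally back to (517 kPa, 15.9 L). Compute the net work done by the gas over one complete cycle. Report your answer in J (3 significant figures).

Leg (i): W = PΔV = (517)(26.6 − 15.9) = 5532 J.
Leg (ii): W = 0.
Leg (iii): W = PᵢVᵢ ln(V_f/Vᵢ) = (8219) ln(15.9/26.6) = -4230 J.
W_net = 5532 − 4230 = 1302 J.

W_net ≈ 1300 J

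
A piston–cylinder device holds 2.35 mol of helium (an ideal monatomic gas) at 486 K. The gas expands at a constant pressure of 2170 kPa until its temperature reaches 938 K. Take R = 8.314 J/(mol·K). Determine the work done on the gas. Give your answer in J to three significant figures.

W ≈ -8830 J

Isobaric: W = P ΔV = nR ΔT.
W = (2.35)(8.314)(938 − 486) = 8831 J.
Work on gas = −W_by = -8831 J.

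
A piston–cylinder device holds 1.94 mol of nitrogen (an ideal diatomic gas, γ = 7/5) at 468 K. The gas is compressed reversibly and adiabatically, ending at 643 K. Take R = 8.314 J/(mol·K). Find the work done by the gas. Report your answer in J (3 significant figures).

Adiabatic ⇒ Q = 0, so W_by = −ΔU = nCᵥ(T₁ − T₂).
Cᵥ = 5R/2 = 20.79 J/(mol·K).
W = (1.94)(20.79)(468 − 643) = -7057 J.

W ≈ -7060 J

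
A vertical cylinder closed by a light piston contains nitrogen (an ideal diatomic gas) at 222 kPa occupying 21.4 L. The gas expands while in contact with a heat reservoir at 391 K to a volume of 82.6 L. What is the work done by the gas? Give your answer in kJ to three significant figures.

W ≈ 6.42 kJ

Isothermal: W = nRT ln(V₂/V₁) = P₁V₁ ln(V₂/V₁).
P₁V₁ = (222 kPa)(21.4 L) = 4751 J.
W = 4751 × ln(82.6/21.4) = 4751 × 1.351
W_by_gas = 6417 J.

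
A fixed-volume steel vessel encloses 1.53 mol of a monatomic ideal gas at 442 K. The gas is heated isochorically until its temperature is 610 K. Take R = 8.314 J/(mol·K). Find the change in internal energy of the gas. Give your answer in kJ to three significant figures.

ΔU ≈ 3.21 kJ

Constant volume ⇒ W = 0, so Q = ΔU = nCᵥΔT with Cᵥ = 3R/2 = 12.47 J/(mol·K).
ΔU = (1.53)(12.47)(610 − 442) = 3206 J.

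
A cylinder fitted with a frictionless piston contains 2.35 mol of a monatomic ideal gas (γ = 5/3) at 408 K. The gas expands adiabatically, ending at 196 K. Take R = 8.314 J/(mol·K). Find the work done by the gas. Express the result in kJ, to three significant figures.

Adiabatic ⇒ Q = 0, so W_by = −ΔU = nCᵥ(T₁ − T₂).
Cᵥ = 3R/2 = 12.47 J/(mol·K).
W = (2.35)(12.47)(408 − 196) = 6213 J.

W ≈ 6.21 kJ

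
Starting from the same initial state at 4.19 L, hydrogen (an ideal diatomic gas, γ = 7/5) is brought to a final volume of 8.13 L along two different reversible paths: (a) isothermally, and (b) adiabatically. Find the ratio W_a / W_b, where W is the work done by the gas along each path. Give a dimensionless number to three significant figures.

Path (a) isothermal: W = P₁V₁ ln(V₂/V₁) → W_a/(P₁V₁) = 0.6629.
Path (b) adiabatic: W = P₁V₁(1 − (V₁/V₂)^(γ−1))/(γ−1) → W_b/(P₁V₁) = 0.5823.
W_a / W_b = 0.6629 / 0.5823 = 1.138.

W_a / W_b ≈ 1.14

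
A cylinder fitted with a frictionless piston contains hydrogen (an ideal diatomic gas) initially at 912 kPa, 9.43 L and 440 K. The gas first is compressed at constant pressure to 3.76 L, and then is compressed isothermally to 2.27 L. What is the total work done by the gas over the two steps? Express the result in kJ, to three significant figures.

Step 1 (isobaric): W = PΔV = (912 kPa)(3.76 − 9.43 L) = -5171 J.
After step 1: P = 912 kPa, V = 3.76 L, T = 175.4 K.
Step 2 (isothermal): W = P₁V₁ ln(V₂/V₁) = (3429) ln(2.27/3.76) = -1730 J.
W_total = -5171 − 1730 = -6902 J.

W_total ≈ -6.90 kJ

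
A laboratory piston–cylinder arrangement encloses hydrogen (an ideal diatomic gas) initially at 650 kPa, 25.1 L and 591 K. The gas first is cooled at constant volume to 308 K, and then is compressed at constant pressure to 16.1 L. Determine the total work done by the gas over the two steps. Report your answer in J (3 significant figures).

Step 1 (isochoric): W = 0 (constant volume).
After step 1: P = 338.7 kPa (V unchanged).
Step 2 (isobaric): W = PΔV = (338.7 kPa)(16.1 − 25.1 L) = -3049 J.
W_total = 0 − 3049 = -3049 J.

W_total ≈ -3050 J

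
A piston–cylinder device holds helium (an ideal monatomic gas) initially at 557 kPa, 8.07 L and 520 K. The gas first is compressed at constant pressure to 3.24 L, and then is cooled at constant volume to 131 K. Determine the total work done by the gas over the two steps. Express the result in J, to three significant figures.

W_total ≈ -2690 J

Step 1 (isobaric): W = PΔV = (557 kPa)(3.24 − 8.07 L) = -2690 J.
Step 2 (isochoric): W = 0 (constant volume).
W_total = -2690 + 0 = -2690 J.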